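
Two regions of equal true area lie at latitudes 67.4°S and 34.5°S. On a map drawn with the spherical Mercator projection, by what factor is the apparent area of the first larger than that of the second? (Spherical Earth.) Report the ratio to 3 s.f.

4.60

On Mercator, area is exaggerated by sec²φ = 1/cos²φ.
At 67.4°: sec²(67.4°) = 1/0.3843² = 6.771.
At 34.5°: sec²(34.5°) = 1/0.8241² = 1.472.
Ratio = 6.771/1.472 = cos²(34.5°)/cos²(67.4°) ≈ 4.60.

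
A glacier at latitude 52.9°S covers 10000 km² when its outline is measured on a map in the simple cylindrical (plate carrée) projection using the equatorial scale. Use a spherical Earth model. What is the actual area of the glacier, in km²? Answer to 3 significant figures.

For the equirectangular projection with φ₀ = 0 (plate carrée), h = 1 along meridians and k = sec φ along parallels.
Areal scale = h·k = 1 × sec φ; at 52.9°, h = 1.000, k = 1.658, so h·k = 1.658.
True area = apparent / (areal scale) = 10000 / 1.658 ≈ 6030 km².

6030 km²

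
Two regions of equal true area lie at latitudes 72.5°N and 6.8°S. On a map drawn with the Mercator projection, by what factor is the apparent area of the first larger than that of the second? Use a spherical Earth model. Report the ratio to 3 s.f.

10.9

On Mercator, area is exaggerated by sec²φ = 1/cos²φ.
At 72.5°: sec²(72.5°) = 1/0.3007² = 11.06.
At 6.8°: sec²(6.8°) = 1/0.9930² = 1.014.
Ratio = 11.06/1.014 = cos²(6.8°)/cos²(72.5°) ≈ 10.9.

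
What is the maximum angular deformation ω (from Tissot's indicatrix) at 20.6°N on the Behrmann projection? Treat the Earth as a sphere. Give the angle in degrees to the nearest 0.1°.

8.9°

Behrmann is a cylindrical equal-area projection with standard parallels at ±30°. A cylindrical equal-area projection with standard parallel φ₀ has meridian scale h = cos φ / cos φ₀ and parallel scale k = cos φ₀ / cos φ (so areas are preserved, h·k = 1).
At 20.6°: h = 1.081, k = 0.9252; principal scales a = 1.081, b = 0.9252.
sin(ω/2) = (a − b)/(a + b) = 0.1557/2.006 = 0.07761, so ω = 2 arcsin(0.07761) ≈ 8.9°.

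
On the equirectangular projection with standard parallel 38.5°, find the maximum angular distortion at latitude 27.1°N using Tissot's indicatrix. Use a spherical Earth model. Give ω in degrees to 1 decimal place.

7.4°

The equidistant cylindrical projection with φ₀ = 38.5° has h = 1 (meridians true) and k = cos φ₀ / cos φ along parallels.
At 27.1°: h = 1.000, k = 0.8791; principal scales a = 1.000, b = 0.8791.
sin(ω/2) = (a − b)/(a + b) = 0.1209/1.879 = 0.06433, so ω = 2 arcsin(0.06433) ≈ 7.4°.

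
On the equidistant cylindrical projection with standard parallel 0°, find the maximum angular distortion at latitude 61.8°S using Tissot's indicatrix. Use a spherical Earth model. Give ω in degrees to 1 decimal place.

42.0°

Plate carrée maps x = Rλ, y = Rφ. The meridian scale is h = 1 and the parallel scale is k = 1/cos φ = sec φ.
At 61.8°: h = 1.000, k = 2.116; principal scales a = 2.116, b = 1.000.
sin(ω/2) = (a − b)/(a + b) = 1.116/3.116 = 0.3582, so ω = 2 arcsin(0.3582) ≈ 42.0°.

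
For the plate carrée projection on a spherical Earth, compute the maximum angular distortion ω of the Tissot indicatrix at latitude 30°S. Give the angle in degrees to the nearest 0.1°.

Plate carrée maps x = Rλ, y = Rφ. The meridian scale is h = 1 and the parallel scale is k = 1/cos φ = sec φ.
At 30°: h = 1.000, k = 1.155; principal scales a = 1.155, b = 1.000.
sin(ω/2) = (a − b)/(a + b) = 0.1547/2.155 = 0.07180, so ω = 2 arcsin(0.07180) ≈ 8.2°.

8.2°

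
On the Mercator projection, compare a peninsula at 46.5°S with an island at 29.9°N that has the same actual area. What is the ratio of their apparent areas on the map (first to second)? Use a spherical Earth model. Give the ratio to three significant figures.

1.59

On Mercator, area is exaggerated by sec²φ = 1/cos²φ.
At 46.5°: sec²(46.5°) = 1/0.6884² = 2.110.
At 29.9°: sec²(29.9°) = 1/0.8669² = 1.331.
Ratio = 2.110/1.331 = cos²(29.9°)/cos²(46.5°) ≈ 1.59.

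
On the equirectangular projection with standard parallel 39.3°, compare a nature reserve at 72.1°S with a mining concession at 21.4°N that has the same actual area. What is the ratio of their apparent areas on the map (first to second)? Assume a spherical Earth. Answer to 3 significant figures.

3.03

In the equirectangular projection with standard parallel φ₀ = 39.3° (x = Rλ cos φ₀, y = Rφ), meridians are true-scale (h = 1) and the parallel scale is k = cos φ₀ / cos φ.
Areal scale at 72.1°: h·k = 1.000 × 2.518 = 2.518.
Areal scale at 21.4°: h·k = 1.000 × 0.8311 = 0.8311.
Ratio = 2.518/0.8311 ≈ 3.03.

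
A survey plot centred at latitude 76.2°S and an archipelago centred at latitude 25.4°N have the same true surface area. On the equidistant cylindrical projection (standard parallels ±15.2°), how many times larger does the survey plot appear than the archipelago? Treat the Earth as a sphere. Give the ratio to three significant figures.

3.79

In the equirectangular projection with standard parallel φ₀ = 15.2° (x = Rλ cos φ₀, y = Rφ), meridians are true-scale (h = 1) and the parallel scale is k = cos φ₀ / cos φ.
Areal scale at 76.2°: h·k = 1.000 × 4.046 = 4.046.
Areal scale at 25.4°: h·k = 1.000 × 1.068 = 1.068.
Ratio = 4.046/1.068 ≈ 3.79.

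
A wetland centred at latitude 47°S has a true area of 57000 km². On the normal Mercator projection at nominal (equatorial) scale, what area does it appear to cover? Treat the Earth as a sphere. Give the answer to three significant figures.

123000 km²

For Mercator, h = k = sec φ (a conformal cylindrical projection has a single point scale, 1/cos φ).
Areal scale = k² = sec²φ = 1/cos²(47°) = 1/0.6820² = 2.150.
Apparent area = 57000 × 2.150 ≈ 123000 km².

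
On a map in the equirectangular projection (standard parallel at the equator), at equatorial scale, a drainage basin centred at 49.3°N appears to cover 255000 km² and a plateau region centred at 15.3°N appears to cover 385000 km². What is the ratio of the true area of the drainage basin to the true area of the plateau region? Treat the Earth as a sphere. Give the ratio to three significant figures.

0.448

On the plate carrée, areal scale = h·k = 1 × sec φ, so true area = apparent × cos φ.
True area of drainage basin: 255000 × cos(49.3°) = 255000 × 0.6521 = 166300 km².
True area of plateau region: 385000 × cos(15.3°) = 385000 × 0.9646 = 371400 km².
Ratio = 166300 / 371400 ≈ 0.448.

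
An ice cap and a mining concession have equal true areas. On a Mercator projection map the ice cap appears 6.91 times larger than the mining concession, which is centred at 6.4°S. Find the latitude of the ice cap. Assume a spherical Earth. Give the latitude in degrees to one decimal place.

67.8°

For equal true areas on Mercator, apparent areas scale as sec²φ, so the ratio is cos²φ₂ / cos²φ₁.
cos²φ₂ / cos²φ₁ = 6.91  ⇒  cos φ₁ = cos 6.4° / √6.91 = 0.9938/2.629 = 0.3780.
φ₁ = arccos(0.3780) ≈ 67.8°.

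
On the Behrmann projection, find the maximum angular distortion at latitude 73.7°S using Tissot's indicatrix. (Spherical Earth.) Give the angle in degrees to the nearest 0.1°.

108.2°

The Behrmann projection is cylindrical equal-area with φ₀ = 30°. For cylindrical equal-area with standard parallel φ₀, h = cos φ / cos φ₀ and k = cos φ₀ / cos φ, so h·k = 1.
At 73.7°: h = 0.3241, k = 3.086; principal scales a = 3.086, b = 0.3241.
sin(ω/2) = (a − b)/(a + b) = 2.762/3.410 = 0.8099, so ω = 2 arcsin(0.8099) ≈ 108.2°.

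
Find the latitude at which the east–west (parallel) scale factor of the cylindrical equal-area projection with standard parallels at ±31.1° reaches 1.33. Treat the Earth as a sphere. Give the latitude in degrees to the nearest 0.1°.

For cylindrical equal-area with standard parallel φ₀, h = cos φ / cos φ₀ and k = cos φ₀ / cos φ, so h·k = 1.
k = cos φ₀ / cos φ = 1.33  ⇒  cos φ = cos 31.1° / 1.33 = 0.6438.
φ = arccos(0.6438) ≈ 49.9°.

49.9°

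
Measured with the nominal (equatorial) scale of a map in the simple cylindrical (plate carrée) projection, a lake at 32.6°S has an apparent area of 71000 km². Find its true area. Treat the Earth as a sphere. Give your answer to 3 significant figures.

For the equirectangular projection with φ₀ = 0 (plate carrée), h = 1 along meridians and k = sec φ along parallels.
Areal scale = h·k = 1 × sec φ; at 32.6°, h = 1.000, k = 1.187, so h·k = 1.187.
True area = apparent / (areal scale) = 71000 / 1.187 ≈ 59800 km².

59800 km²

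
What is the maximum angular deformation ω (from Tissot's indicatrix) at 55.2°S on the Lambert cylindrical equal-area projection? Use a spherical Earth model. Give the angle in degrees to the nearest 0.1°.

The Lambert cylindrical equal-area projection is the cylindrical equal-area projection with its standard parallel at the equator (φ₀ = 0). Cylindrical equal-area (φ₀ = 0°): h = cos φ / cos 0° along meridians, k = cos 0° / cos φ along parallels; h·k = 1.
At 55.2°: h = 0.5707, k = 1.752; principal scales a = 1.752, b = 0.5707.
sin(ω/2) = (a − b)/(a + b) = 1.181/2.323 = 0.5086, so ω = 2 arcsin(0.5086) ≈ 61.1°.

61.1°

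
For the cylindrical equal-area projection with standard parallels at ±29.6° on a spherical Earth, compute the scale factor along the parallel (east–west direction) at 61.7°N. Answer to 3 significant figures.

1.83

A cylindrical equal-area projection with standard parallel φ₀ has meridian scale h = cos φ / cos φ₀ and parallel scale k = cos φ₀ / cos φ (so areas are preserved, h·k = 1).
k = cos 29.6° / cos 61.7° = 0.8695/0.4741 = 1.834.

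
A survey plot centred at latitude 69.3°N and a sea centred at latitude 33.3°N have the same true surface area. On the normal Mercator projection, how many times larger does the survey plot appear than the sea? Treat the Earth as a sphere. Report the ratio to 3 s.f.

Mercator areal scale is sec²φ.
At 69.3°: sec²(69.3°) = 1/0.3535² = 8.004.
At 33.3°: sec²(33.3°) = 1/0.8358² = 1.431.
Ratio = 8.004/1.431 = cos²(33.3°)/cos²(69.3°) ≈ 5.59.

5.59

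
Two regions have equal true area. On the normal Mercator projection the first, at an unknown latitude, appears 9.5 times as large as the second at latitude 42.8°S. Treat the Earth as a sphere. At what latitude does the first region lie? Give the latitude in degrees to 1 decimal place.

Mercator areal scale is sec²φ, so apparent-area ratio = sec²φ₁ / sec²φ₂ = cos²φ₂ / cos²φ₁.
cos²φ₂ / cos²φ₁ = 9.5  ⇒  cos φ₁ = cos 42.8° / √9.5 = 0.7337/3.082 = 0.2381.
φ₁ = arccos(0.2381) ≈ 76.2°.

76.2°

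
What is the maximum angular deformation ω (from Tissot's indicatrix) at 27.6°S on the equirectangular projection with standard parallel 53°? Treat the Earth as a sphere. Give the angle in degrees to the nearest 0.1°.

In the equirectangular projection with standard parallel φ₀ = 53° (x = Rλ cos φ₀, y = Rφ), meridians are true-scale (h = 1) and the parallel scale is k = cos φ₀ / cos φ.
At 27.6°: h = 1.000, k = 0.6791; principal scales a = 1.000, b = 0.6791.
sin(ω/2) = (a − b)/(a + b) = 0.3209/1.679 = 0.1911, so ω = 2 arcsin(0.1911) ≈ 22.0°.

22.0°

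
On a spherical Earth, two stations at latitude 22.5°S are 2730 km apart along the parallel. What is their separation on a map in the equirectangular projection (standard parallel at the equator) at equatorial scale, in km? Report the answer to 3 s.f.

2950 km

In the plate carrée (x = Rλ, y = Rφ), meridians are true-scale (h = 1) and parallels are stretched by k = sec φ.
Along the parallel, k = sec 22.5° = 1/0.9239 = 1.082.
Map distance = 2730 × 1.082 ≈ 2950 km.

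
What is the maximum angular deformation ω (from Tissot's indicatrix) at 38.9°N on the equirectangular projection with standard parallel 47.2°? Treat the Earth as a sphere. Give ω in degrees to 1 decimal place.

The equidistant cylindrical projection with φ₀ = 47.2° has h = 1 (meridians true) and k = cos φ₀ / cos φ along parallels.
At 38.9°: h = 1.000, k = 0.8730; principal scales a = 1.000, b = 0.8730.
sin(ω/2) = (a − b)/(a + b) = 0.1270/1.873 = 0.06778, so ω = 2 arcsin(0.06778) ≈ 7.8°.

7.8°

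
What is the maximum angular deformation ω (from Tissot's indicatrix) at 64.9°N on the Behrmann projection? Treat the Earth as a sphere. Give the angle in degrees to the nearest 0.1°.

The Behrmann projection is cylindrical equal-area with φ₀ = 30°. Cylindrical equal-area (φ₀ = 30°): h = cos φ / cos 30° along meridians, k = cos 30° / cos φ along parallels; h·k = 1.
At 64.9°: h = 0.4898, k = 2.042; principal scales a = 2.042, b = 0.4898.
sin(ω/2) = (a − b)/(a + b) = 1.552/2.531 = 0.6130, so ω = 2 arcsin(0.6130) ≈ 75.6°.

75.6°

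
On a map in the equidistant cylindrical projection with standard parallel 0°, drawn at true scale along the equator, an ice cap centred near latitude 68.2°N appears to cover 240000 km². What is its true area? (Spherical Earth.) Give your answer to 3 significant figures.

89100 km²

In the plate carrée (x = Rλ, y = Rφ), meridians are true-scale (h = 1) and parallels are stretched by k = sec φ.
Areal scale = h·k = 1 × sec φ; at 68.2°, h = 1.000, k = 2.693, so h·k = 2.693.
True area = apparent / (areal scale) = 240000 / 2.693 ≈ 89100 km².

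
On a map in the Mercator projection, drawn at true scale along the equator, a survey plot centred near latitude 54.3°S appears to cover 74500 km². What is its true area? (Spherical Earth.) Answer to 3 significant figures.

Mercator is conformal, so the point scale is isotropic: h = k = sec φ = 1/cos φ.
Areal scale = k² = sec²φ = 1/cos²(54.3°) = 1/0.5835² = 2.937.
True area = apparent / (areal scale) = 74500 / 2.937 ≈ 25400 km².

25400 km²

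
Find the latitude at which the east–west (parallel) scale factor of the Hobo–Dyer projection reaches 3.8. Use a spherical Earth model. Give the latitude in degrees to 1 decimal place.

Hobo–Dyer is a cylindrical equal-area projection with standard parallels at ±37.5°. For cylindrical equal-area with standard parallel φ₀, h = cos φ / cos φ₀ and k = cos φ₀ / cos φ, so h·k = 1.
k = cos φ₀ / cos φ = 3.8  ⇒  cos φ = cos 37.5° / 3.8 = 0.2088.
φ = arccos(0.2088) ≈ 77.9°.

77.9°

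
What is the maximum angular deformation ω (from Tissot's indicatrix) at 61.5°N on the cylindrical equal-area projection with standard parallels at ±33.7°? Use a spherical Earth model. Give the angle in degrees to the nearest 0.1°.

60.7°

Cylindrical equal-area (φ₀ = 33.7°): h = cos φ / cos 33.7° along meridians, k = cos 33.7° / cos φ along parallels; h·k = 1.
At 61.5°: h = 0.5735, k = 1.744; principal scales a = 1.744, b = 0.5735.
sin(ω/2) = (a − b)/(a + b) = 1.170/2.317 = 0.5049, so ω = 2 arcsin(0.5049) ≈ 60.7°.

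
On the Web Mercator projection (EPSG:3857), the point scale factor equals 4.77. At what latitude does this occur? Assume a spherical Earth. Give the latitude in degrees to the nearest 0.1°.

Mercator scale is k = sec φ = 1/cos φ.
1/cos φ = 4.77  ⇒  cos φ = 0.2096  ⇒  φ = arccos(0.2096) ≈ 77.9°.

77.9°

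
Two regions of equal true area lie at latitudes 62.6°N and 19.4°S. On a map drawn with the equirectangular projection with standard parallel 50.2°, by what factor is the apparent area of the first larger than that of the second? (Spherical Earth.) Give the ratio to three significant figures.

2.05

With standard parallel φ₀ = 50.2°, the equirectangular projection gives x = Rλ cos φ₀, y = Rφ, so h = 1 and k = cos 50.2° / cos φ.
Areal scale at 62.6°: h·k = 1.000 × 1.391 = 1.391.
Areal scale at 19.4°: h·k = 1.000 × 0.6786 = 0.6786.
Ratio = 1.391/0.6786 ≈ 2.05.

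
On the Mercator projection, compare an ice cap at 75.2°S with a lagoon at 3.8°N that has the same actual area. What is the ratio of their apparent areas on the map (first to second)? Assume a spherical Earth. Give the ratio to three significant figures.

On Mercator, area is exaggerated by sec²φ = 1/cos²φ.
At 75.2°: sec²(75.2°) = 1/0.2554² = 15.33.
At 3.8°: sec²(3.8°) = 1/0.9978² = 1.004.
Ratio = 15.33/1.004 = cos²(3.8°)/cos²(75.2°) ≈ 15.3.

15.3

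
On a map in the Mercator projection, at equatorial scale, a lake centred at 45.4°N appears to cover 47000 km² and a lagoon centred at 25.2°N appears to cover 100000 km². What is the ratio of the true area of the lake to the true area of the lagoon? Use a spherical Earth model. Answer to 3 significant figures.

On Mercator the areal scale is sec²φ, so true area = apparent × cos²φ.
True area of lake: 47000 × cos²(45.4°) = 47000 × 0.4930 = 23170 km².
True area of lagoon: 100000 × cos²(25.2°) = 100000 × 0.8187 = 81870 km².
Ratio = 23170 / 81870 ≈ 0.283.

0.283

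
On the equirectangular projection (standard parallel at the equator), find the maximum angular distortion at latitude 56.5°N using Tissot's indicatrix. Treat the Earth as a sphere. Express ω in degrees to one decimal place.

For the equirectangular projection with φ₀ = 0 (plate carrée), h = 1 along meridians and k = sec φ along parallels.
At 56.5°: h = 1.000, k = 1.812; principal scales a = 1.812, b = 1.000.
sin(ω/2) = (a − b)/(a + b) = 0.8118/2.812 = 0.2887, so ω = 2 arcsin(0.2887) ≈ 33.6°.

33.6°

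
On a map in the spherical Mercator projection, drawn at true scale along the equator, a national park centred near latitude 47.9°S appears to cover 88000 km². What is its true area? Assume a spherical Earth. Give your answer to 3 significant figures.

Mercator is conformal, so the point scale is isotropic: h = k = sec φ = 1/cos φ.
Areal scale = k² = sec²φ = 1/cos²(47.9°) = 1/0.6704² = 2.225.
True area = apparent / (areal scale) = 88000 / 2.225 ≈ 39600 km².

39600 km²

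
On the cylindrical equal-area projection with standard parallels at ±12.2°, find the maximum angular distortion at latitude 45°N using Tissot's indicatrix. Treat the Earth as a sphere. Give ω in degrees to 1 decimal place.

Cylindrical equal-area (φ₀ = 12.2°): h = cos φ / cos 12.2° along meridians, k = cos 12.2° / cos φ along parallels; h·k = 1.
At 45°: h = 0.7234, k = 1.382; principal scales a = 1.382, b = 0.7234.
sin(ω/2) = (a − b)/(a + b) = 0.6588/2.106 = 0.3129, so ω = 2 arcsin(0.3129) ≈ 36.5°.

36.5°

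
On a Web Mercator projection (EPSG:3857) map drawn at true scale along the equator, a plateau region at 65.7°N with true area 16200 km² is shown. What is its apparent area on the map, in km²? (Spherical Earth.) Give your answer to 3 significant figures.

For Mercator, h = k = sec φ (a conformal cylindrical projection has a single point scale, 1/cos φ).
Areal scale = k² = sec²φ = 1/cos²(65.7°) = 1/0.4115² = 5.905.
Apparent area = 16200 × 5.905 ≈ 95700 km².

95700 km²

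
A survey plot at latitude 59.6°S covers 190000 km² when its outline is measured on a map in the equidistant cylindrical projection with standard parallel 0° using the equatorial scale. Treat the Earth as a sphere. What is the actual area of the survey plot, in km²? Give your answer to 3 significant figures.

96100 km²

In the plate carrée (x = Rλ, y = Rφ), meridians are true-scale (h = 1) and parallels are stretched by k = sec φ.
Areal scale = h·k = 1 × sec φ; at 59.6°, h = 1.000, k = 1.976, so h·k = 1.976.
True area = apparent / (areal scale) = 190000 / 1.976 ≈ 96100 km².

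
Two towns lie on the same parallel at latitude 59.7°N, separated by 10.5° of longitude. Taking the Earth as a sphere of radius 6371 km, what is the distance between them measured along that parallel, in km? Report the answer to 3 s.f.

Arc length along a parallel = R cos φ · Δλ (with Δλ in radians).
= 6371 × cos 59.7° × (10.5° × π/180) = 6371 × 0.5045 × 0.1833 ≈ 589 km.

589 km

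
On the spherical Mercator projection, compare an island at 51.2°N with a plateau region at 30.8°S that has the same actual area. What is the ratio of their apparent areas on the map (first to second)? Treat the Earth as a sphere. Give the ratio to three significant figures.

Mercator is conformal with k = sec φ, so areal scale = k² = sec²φ.
At 51.2°: sec²(51.2°) = 1/0.6266² = 2.547.
At 30.8°: sec²(30.8°) = 1/0.8590² = 1.355.
Ratio = 2.547/1.355 = cos²(30.8°)/cos²(51.2°) ≈ 1.88.

1.88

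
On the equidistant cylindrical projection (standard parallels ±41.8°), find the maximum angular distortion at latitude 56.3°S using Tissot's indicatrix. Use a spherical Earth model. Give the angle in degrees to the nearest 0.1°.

16.9°

In the equirectangular projection with standard parallel φ₀ = 41.8° (x = Rλ cos φ₀, y = Rφ), meridians are true-scale (h = 1) and the parallel scale is k = cos φ₀ / cos φ.
At 56.3°: h = 1.000, k = 1.344; principal scales a = 1.344, b = 1.000.
sin(ω/2) = (a − b)/(a + b) = 0.3436/2.344 = 0.1466, so ω = 2 arcsin(0.1466) ≈ 16.9°.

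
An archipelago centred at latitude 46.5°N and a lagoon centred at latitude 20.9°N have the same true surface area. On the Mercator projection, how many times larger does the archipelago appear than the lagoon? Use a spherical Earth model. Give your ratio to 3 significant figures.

1.84

Mercator areal scale is sec²φ.
At 46.5°: sec²(46.5°) = 1/0.6884² = 2.110.
At 20.9°: sec²(20.9°) = 1/0.9342² = 1.146.
Ratio = 2.110/1.146 = cos²(20.9°)/cos²(46.5°) ≈ 1.84.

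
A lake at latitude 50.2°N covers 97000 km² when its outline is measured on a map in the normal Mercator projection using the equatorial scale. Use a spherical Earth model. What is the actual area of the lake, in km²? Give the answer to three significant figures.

39700 km²

For Mercator, h = k = sec φ (a conformal cylindrical projection has a single point scale, 1/cos φ).
Areal scale = k² = sec²φ = 1/cos²(50.2°) = 1/0.6401² = 2.441.
True area = apparent / (areal scale) = 97000 / 2.441 ≈ 39700 km².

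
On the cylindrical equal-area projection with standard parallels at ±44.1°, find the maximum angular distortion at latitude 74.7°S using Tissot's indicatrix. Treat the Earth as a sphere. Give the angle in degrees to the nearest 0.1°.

99.3°

Cylindrical equal-area (φ₀ = 44.1°): h = cos φ / cos 44.1° along meridians, k = cos 44.1° / cos φ along parallels; h·k = 1.
At 74.7°: h = 0.3674, k = 2.721; principal scales a = 2.721, b = 0.3674.
sin(ω/2) = (a − b)/(a + b) = 2.354/3.089 = 0.7621, so ω = 2 arcsin(0.7621) ≈ 99.3°.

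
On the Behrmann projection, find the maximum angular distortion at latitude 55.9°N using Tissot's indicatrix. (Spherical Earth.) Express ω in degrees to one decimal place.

Behrmann is a cylindrical equal-area projection with standard parallels at ±30°. Cylindrical equal-area (φ₀ = 30°): h = cos φ / cos 30° along meridians, k = cos 30° / cos φ along parallels; h·k = 1.
At 55.9°: h = 0.6474, k = 1.545; principal scales a = 1.545, b = 0.6474.
sin(ω/2) = (a − b)/(a + b) = 0.8973/2.192 = 0.4094, so ω = 2 arcsin(0.4094) ≈ 48.3°.

48.3°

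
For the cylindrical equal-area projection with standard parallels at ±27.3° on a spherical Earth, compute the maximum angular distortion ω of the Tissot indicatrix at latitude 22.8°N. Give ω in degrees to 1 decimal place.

4.2°

A cylindrical equal-area projection with standard parallel φ₀ has meridian scale h = cos φ / cos φ₀ and parallel scale k = cos φ₀ / cos φ (so areas are preserved, h·k = 1).
At 22.8°: h = 1.037, k = 0.9639; principal scales a = 1.037, b = 0.9639.
sin(ω/2) = (a − b)/(a + b) = 0.07348/2.001 = 0.03671, so ω = 2 arcsin(0.03671) ≈ 4.2°.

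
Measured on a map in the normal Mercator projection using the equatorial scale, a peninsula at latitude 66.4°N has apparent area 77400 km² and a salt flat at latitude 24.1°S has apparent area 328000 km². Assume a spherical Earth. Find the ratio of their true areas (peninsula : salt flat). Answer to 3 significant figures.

Since Mercator area scale is 1/cos²φ, the true area equals the apparent area multiplied by cos²φ.
True area of peninsula: 77400 × cos²(66.4°) = 77400 × 0.1603 = 12410 km².
True area of salt flat: 328000 × cos²(24.1°) = 328000 × 0.8333 = 273300 km².
Ratio = 12410 / 273300 ≈ 0.0454.

0.0454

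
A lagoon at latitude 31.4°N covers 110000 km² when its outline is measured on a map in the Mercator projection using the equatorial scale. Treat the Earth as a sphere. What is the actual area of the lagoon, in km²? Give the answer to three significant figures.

For Mercator, h = k = sec φ (a conformal cylindrical projection has a single point scale, 1/cos φ).
Areal scale = k² = sec²φ = 1/cos²(31.4°) = 1/0.8536² = 1.373.
True area = apparent / (areal scale) = 110000 / 1.373 ≈ 80100 km².

80100 km²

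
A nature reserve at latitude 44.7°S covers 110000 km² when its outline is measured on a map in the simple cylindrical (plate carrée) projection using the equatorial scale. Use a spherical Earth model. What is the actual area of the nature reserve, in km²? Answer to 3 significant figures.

78200 km²

Plate carrée maps x = Rλ, y = Rφ. The meridian scale is h = 1 and the parallel scale is k = 1/cos φ = sec φ.
Areal scale = h·k = 1 × sec φ; at 44.7°, h = 1.000, k = 1.407, so h·k = 1.407.
True area = apparent / (areal scale) = 110000 / 1.407 ≈ 78200 km².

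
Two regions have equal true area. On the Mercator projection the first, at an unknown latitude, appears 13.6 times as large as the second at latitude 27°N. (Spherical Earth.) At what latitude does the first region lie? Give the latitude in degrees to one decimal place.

76.0°

On Mercator, (apparent₁)/(apparent₂) = sec²φ₁ / sec²φ₂ when true areas are equal.
cos²φ₂ / cos²φ₁ = 13.6  ⇒  cos φ₁ = cos 27° / √13.6 = 0.8910/3.688 = 0.2416.
φ₁ = arccos(0.2416) ≈ 76.0°.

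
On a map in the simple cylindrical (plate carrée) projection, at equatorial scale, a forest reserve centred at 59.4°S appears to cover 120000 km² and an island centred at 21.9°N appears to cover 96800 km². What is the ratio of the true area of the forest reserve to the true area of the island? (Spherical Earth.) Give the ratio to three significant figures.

0.680

Plate carrée has h = 1 and k = sec φ, giving areal scale sec φ; true area = (apparent area) · cos φ.
True area of forest reserve: 120000 × cos(59.4°) = 120000 × 0.5090 = 61080 km².
True area of island: 96800 × cos(21.9°) = 96800 × 0.9278 = 89810 km².
Ratio = 61080 / 89810 ≈ 0.680.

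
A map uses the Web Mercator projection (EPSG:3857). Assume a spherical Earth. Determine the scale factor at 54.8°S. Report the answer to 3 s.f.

For Mercator, h = k = sec φ (a conformal cylindrical projection has a single point scale, 1/cos φ).
k = 1/cos 54.8° = 1/0.5764 = 1.735.

1.73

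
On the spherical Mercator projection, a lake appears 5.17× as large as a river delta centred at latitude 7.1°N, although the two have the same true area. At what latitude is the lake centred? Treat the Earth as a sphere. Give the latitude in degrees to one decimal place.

Mercator areal scale is sec²φ, so apparent-area ratio = sec²φ₁ / sec²φ₂ = cos²φ₂ / cos²φ₁.
cos²φ₂ / cos²φ₁ = 5.17  ⇒  cos φ₁ = cos 7.1° / √5.17 = 0.9923/2.274 = 0.4364.
φ₁ = arccos(0.4364) ≈ 64.1°.

64.1°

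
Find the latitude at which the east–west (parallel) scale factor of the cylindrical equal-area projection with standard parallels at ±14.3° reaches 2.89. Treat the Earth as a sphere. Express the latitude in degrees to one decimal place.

For cylindrical equal-area with standard parallel φ₀, h = cos φ / cos φ₀ and k = cos φ₀ / cos φ, so h·k = 1.
k = cos φ₀ / cos φ = 2.89  ⇒  cos φ = cos 14.3° / 2.89 = 0.3353.
φ = arccos(0.3353) ≈ 70.4°.

70.4°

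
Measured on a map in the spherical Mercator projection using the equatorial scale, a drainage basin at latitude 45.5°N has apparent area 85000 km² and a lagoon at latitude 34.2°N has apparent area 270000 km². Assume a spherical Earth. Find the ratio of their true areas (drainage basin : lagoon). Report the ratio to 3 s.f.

0.226

Since Mercator area scale is 1/cos²φ, the true area equals the apparent area multiplied by cos²φ.
True area of drainage basin: 85000 × cos²(45.5°) = 85000 × 0.4913 = 41760 km².
True area of lagoon: 270000 × cos²(34.2°) = 270000 × 0.6841 = 184700 km².
Ratio = 41760 / 184700 ≈ 0.226.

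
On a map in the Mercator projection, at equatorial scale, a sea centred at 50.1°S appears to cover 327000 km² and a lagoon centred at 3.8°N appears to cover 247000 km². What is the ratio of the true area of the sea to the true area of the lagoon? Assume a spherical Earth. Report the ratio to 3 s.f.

Mercator's areal exaggeration is sec²φ; hence true area = (apparent area) · cos²φ.
True area of sea: 327000 × cos²(50.1°) = 327000 × 0.4115 = 134500 km².
True area of lagoon: 247000 × cos²(3.8°) = 247000 × 0.9956 = 245900 km².
Ratio = 134500 / 245900 ≈ 0.547.

0.547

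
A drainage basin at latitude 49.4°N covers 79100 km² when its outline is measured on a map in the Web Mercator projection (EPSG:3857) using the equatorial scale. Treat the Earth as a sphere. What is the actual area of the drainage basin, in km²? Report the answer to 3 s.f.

33500 km²

For Mercator, h = k = sec φ (a conformal cylindrical projection has a single point scale, 1/cos φ).
Areal scale = k² = sec²φ = 1/cos²(49.4°) = 1/0.6508² = 2.361.
True area = apparent / (areal scale) = 79100 / 2.361 ≈ 33500 km².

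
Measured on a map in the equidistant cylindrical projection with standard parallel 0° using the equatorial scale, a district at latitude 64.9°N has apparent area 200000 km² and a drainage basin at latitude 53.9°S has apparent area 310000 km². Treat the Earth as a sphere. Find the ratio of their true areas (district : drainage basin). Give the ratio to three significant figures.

On the plate carrée, areal scale = h·k = 1 × sec φ, so true area = apparent × cos φ.
True area of district: 200000 × cos(64.9°) = 200000 × 0.4242 = 84840 km².
True area of drainage basin: 310000 × cos(53.9°) = 310000 × 0.5892 = 182700 km².
Ratio = 84840 / 182700 ≈ 0.464.

0.464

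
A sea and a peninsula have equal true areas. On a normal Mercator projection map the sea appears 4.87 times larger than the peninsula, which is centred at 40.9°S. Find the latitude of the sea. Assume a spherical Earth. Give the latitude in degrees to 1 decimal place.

70.0°

For equal true areas on Mercator, apparent areas scale as sec²φ, so the ratio is cos²φ₂ / cos²φ₁.
cos²φ₂ / cos²φ₁ = 4.87  ⇒  cos φ₁ = cos 40.9° / √4.87 = 0.7559/2.207 = 0.3425.
φ₁ = arccos(0.3425) ≈ 70.0°.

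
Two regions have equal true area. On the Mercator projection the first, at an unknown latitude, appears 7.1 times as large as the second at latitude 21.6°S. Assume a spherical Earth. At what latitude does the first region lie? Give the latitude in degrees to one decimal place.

69.6°

On Mercator, (apparent₁)/(apparent₂) = sec²φ₁ / sec²φ₂ when true areas are equal.
cos²φ₂ / cos²φ₁ = 7.1  ⇒  cos φ₁ = cos 21.6° / √7.1 = 0.9298/2.665 = 0.3489.
φ₁ = arccos(0.3489) ≈ 69.6°.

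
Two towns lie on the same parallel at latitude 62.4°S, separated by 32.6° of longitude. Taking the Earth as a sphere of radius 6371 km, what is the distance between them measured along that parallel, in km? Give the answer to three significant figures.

1680 km

Arc length along a parallel = R cos φ · Δλ (with Δλ in radians).
= 6371 × cos 62.4° × (32.6° × π/180) = 6371 × 0.4633 × 0.5690 ≈ 1680 km.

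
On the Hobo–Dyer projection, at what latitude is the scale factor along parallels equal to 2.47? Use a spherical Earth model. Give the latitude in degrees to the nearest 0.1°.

The Hobo–Dyer projection is cylindrical equal-area with φ₀ = 37.5°. Cylindrical equal-area (φ₀ = 37.5°): h = cos φ / cos 37.5° along meridians, k = cos 37.5° / cos φ along parallels; h·k = 1.
k = cos φ₀ / cos φ = 2.47  ⇒  cos φ = cos 37.5° / 2.47 = 0.3212.
φ = arccos(0.3212) ≈ 71.3°.

71.3°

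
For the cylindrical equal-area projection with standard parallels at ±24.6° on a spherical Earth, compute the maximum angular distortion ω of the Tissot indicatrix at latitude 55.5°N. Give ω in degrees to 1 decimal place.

Cylindrical equal-area (φ₀ = 24.6°): h = cos φ / cos 24.6° along meridians, k = cos 24.6° / cos φ along parallels; h·k = 1.
At 55.5°: h = 0.6229, k = 1.605; principal scales a = 1.605, b = 0.6229.
sin(ω/2) = (a − b)/(a + b) = 0.9823/2.228 = 0.4409, so ω = 2 arcsin(0.4409) ≈ 52.3°.

52.3°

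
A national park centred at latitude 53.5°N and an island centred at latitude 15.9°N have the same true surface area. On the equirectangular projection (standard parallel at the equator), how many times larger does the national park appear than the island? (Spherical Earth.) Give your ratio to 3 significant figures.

1.62

Plate carrée maps x = Rλ, y = Rφ. The meridian scale is h = 1 and the parallel scale is k = 1/cos φ = sec φ.
Areal scale at 53.5°: h·k = 1.000 × 1.681 = 1.681.
Areal scale at 15.9°: h·k = 1.000 × 1.040 = 1.040.
Ratio = 1.681/1.040 ≈ 1.62.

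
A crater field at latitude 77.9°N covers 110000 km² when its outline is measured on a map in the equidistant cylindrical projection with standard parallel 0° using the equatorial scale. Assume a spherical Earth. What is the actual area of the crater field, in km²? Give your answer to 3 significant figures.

23100 km²

For the equirectangular projection with φ₀ = 0 (plate carrée), h = 1 along meridians and k = sec φ along parallels.
Areal scale = h·k = 1 × sec φ; at 77.9°, h = 1.000, k = 4.771, so h·k = 4.771.
True area = apparent / (areal scale) = 110000 / 4.771 ≈ 23100 km².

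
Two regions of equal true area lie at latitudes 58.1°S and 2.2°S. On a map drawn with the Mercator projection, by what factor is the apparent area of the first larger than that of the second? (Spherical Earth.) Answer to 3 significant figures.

Mercator areal scale is sec²φ.
At 58.1°: sec²(58.1°) = 1/0.5284² = 3.581.
At 2.2°: sec²(2.2°) = 1/0.9993² = 1.001.
Ratio = 3.581/1.001 = cos²(2.2°)/cos²(58.1°) ≈ 3.58.

3.58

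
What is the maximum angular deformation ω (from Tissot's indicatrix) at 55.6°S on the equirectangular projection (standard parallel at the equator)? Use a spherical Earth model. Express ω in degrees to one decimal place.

For the equirectangular projection with φ₀ = 0 (plate carrée), h = 1 along meridians and k = sec φ along parallels.
At 55.6°: h = 1.000, k = 1.770; principal scales a = 1.770, b = 1.000.
sin(ω/2) = (a − b)/(a + b) = 0.7700/2.770 = 0.2780, so ω = 2 arcsin(0.2780) ≈ 32.3°.

32.3°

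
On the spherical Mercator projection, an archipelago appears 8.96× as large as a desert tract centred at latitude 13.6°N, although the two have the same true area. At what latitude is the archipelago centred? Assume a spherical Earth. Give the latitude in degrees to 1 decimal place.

71.1°

For equal true areas on Mercator, apparent areas scale as sec²φ, so the ratio is cos²φ₂ / cos²φ₁.
cos²φ₂ / cos²φ₁ = 8.96  ⇒  cos φ₁ = cos 13.6° / √8.96 = 0.9720/2.993 = 0.3247.
φ₁ = arccos(0.3247) ≈ 71.1°.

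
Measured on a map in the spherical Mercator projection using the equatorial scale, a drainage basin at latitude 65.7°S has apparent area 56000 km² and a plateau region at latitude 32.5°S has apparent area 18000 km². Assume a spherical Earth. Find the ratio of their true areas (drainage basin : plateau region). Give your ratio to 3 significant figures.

Mercator's areal exaggeration is sec²φ; hence true area = (apparent area) · cos²φ.
True area of drainage basin: 56000 × cos²(65.7°) = 56000 × 0.1693 = 9483 km².
True area of plateau region: 18000 × cos²(32.5°) = 18000 × 0.7113 = 12800 km².
Ratio = 9483 / 12800 ≈ 0.741.

0.741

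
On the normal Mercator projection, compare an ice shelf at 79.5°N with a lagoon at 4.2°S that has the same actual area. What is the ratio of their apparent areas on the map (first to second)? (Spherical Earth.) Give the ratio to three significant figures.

30.0

Mercator is conformal with k = sec φ, so areal scale = k² = sec²φ.
At 79.5°: sec²(79.5°) = 1/0.1822² = 30.11.
At 4.2°: sec²(4.2°) = 1/0.9973² = 1.005.
Ratio = 30.11/1.005 = cos²(4.2°)/cos²(79.5°) ≈ 30.0.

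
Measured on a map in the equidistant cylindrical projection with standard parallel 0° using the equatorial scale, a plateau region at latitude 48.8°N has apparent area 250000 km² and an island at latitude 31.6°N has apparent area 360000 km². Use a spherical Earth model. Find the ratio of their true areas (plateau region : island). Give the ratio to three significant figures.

0.537

Plate carrée has h = 1 and k = sec φ, giving areal scale sec φ; true area = (apparent area) · cos φ.
True area of plateau region: 250000 × cos(48.8°) = 250000 × 0.6587 = 164700 km².
True area of island: 360000 × cos(31.6°) = 360000 × 0.8517 = 306600 km².
Ratio = 164700 / 306600 ≈ 0.537.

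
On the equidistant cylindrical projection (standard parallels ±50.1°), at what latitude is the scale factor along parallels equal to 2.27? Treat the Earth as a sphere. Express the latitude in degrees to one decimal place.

The equidistant cylindrical projection with φ₀ = 50.1° has h = 1 (meridians true) and k = cos φ₀ / cos φ along parallels.
k = cos φ₀ / cos φ = 2.27  ⇒  cos φ = cos 50.1° / 2.27 = 0.2826.
φ = arccos(0.2826) ≈ 73.6°.

73.6°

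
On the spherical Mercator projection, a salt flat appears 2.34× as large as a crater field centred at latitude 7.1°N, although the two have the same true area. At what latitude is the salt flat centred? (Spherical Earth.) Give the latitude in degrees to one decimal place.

49.6°

On Mercator, (apparent₁)/(apparent₂) = sec²φ₁ / sec²φ₂ when true areas are equal.
cos²φ₂ / cos²φ₁ = 2.34  ⇒  cos φ₁ = cos 7.1° / √2.34 = 0.9923/1.530 = 0.6487.
φ₁ = arccos(0.6487) ≈ 49.6°.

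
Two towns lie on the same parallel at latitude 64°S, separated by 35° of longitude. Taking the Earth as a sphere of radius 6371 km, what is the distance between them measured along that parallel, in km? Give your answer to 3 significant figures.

1710 km

Arc length along a parallel = R cos φ · Δλ (with Δλ in radians).
= 6371 × cos 64° × (35° × π/180) = 6371 × 0.4384 × 0.6109 ≈ 1710 km.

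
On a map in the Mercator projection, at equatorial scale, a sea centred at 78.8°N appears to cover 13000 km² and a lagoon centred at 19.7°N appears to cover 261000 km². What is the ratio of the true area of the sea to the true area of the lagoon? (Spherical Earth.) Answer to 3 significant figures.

0.00212

Since Mercator area scale is 1/cos²φ, the true area equals the apparent area multiplied by cos²φ.
True area of sea: 13000 × cos²(78.8°) = 13000 × 0.03773 = 490.5 km².
True area of lagoon: 261000 × cos²(19.7°) = 261000 × 0.8864 = 231300 km².
Ratio = 490.5 / 231300 ≈ 0.00212.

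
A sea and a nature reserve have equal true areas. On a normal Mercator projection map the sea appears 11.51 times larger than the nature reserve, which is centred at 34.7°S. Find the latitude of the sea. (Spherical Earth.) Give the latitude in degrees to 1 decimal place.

Mercator areal scale is sec²φ, so apparent-area ratio = sec²φ₁ / sec²φ₂ = cos²φ₂ / cos²φ₁.
cos²φ₂ / cos²φ₁ = 11.51  ⇒  cos φ₁ = cos 34.7° / √11.51 = 0.8221/3.393 = 0.2423.
φ₁ = arccos(0.2423) ≈ 76.0°.

76.0°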